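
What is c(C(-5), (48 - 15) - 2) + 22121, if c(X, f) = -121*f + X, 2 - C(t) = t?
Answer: 18377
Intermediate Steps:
C(t) = 2 - t
c(X, f) = X - 121*f
c(C(-5), (48 - 15) - 2) + 22121 = ((2 - 1*(-5)) - 121*((48 - 15) - 2)) + 22121 = ((2 + 5) - 121*(33 - 2)) + 22121 = (7 - 121*31) + 22121 = (7 - 3751) + 22121 = -3744 + 22121 = 18377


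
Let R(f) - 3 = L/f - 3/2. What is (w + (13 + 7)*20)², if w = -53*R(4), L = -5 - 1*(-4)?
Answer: 1782225/16 ≈ 1.1139e+5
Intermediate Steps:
L = -1 (L = -5 + 4 = -1)
R(f) = 3/2 - 1/f (R(f) = 3 + (-1/f - 3/2) = 3 + (-3/2 - 1/f) = 3/2 - 1/f)
w = -265/4 (w = -53*(3/2 - 1/4) = -53*(3/2 - 1*¼) = -53*(3/2 - ¼) = -53*5/4 = -265/4 ≈ -66.250)
(w + (13 + 7)*20)² = (-265/4 + (13 + 7)*20)² = (-265/4 + 20*20)² = (-265/4 + 400)² = (1335/4)² = 1782225/16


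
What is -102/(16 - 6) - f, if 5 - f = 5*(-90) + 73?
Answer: -1961/5 ≈ -392.20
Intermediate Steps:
f = 382 (f = 5 - (5*(-90) + 73) = 5 - (-450 + 73) = 5 - 1*(-377) = 5 + 377 = 382)
-102/(16 - 6) - f = -102/(16 - 6) - 1*382 = -102/10 - 382 = (1/10)*(-102) - 382 = -51/5 - 382 = -1961/5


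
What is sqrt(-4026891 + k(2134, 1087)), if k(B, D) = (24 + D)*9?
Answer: 2*I*sqrt(1004223) ≈ 2004.2*I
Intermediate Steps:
k(B, D) = 216 + 9*D
sqrt(-4026891 + k(2134, 1087)) = sqrt(-4026891 + (216 + 9*1087)) = sqrt(-4026891 + (216 + 9783)) = sqrt(-4026891 + 9999) = sqrt(-4016892) = 2*I*sqrt(1004223)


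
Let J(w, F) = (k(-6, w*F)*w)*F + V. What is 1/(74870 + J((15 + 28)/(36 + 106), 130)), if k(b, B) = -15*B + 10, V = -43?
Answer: 5041/262006982 ≈ 1.9240e-5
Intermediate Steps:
k(b, B) = 10 - 15*B
J(w, F) = -43 + F*w*(10 - 15*F*w) (J(w, F) = ((10 - 15*w*F)*w)*F - 43 = ((10 - 15*F*w)*w)*F - 43 = (w*(10 - 15*F*w))*F - 43 = F*w*(10 - 15*F*w) - 43 = -43 + F*w*(10 - 15*F*w))
1/(74870 + J((15 + 28)/(36 + 106), 130)) = 1/(74870 + (-43 - 5*130*(15 + 28)/(36 + 106)*(-2 + 3*130*((15 + 28)/(36 + 106))))) = 1/(74870 + (-43 - 5*130*43/142*(-2 + 3*130*(43/142)))) = 1/(74870 + (-43 - 5*130*43/142*(-2 + 8385/71))) = 1/(74870 + (-43 - 5*130*43/142*8243/71)) = 1/(74870 + (-43 - 115195925/5041)) = 1/(74870 - 115412688/5041) = 1/(262006982/5041) = 5041/262006982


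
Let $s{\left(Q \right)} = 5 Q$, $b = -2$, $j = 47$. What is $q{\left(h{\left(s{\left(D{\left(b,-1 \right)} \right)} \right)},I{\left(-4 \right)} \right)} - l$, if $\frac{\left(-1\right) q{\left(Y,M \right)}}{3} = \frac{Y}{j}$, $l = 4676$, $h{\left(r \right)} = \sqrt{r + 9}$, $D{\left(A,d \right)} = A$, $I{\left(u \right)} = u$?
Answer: $-4676 - \frac{3 i}{47} \approx -4676.0 - 0.06383 i$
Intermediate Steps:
$h{\left(r \right)} = \sqrt{9 + r}$
$q{\left(Y,M \right)} = - \frac{3 Y}{47}$ ($q{\left(Y,M \right)} = - 3 \frac{Y}{47} = - \frac{3 Y}{47}$)
$q{\left(h{\left(s{\left(D{\left(b,-1 \right)} \right)} \right)},I{\left(-4 \right)} \right)} - l = - \frac{3 \sqrt{9 + 5 \left(-2\right)}}{47} - 4676 = - \frac{3 \sqrt{9 - 10}}{47} - 4676 = - \frac{3 \sqrt{-1}}{47} - 4676 = - \frac{3 i}{47} - 4676 = -4676 - \frac{3 i}{47}$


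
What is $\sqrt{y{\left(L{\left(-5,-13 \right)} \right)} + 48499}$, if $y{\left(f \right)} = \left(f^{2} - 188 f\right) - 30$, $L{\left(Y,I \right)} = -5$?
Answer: $\sqrt{49434} \approx 222.34$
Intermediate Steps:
$y{\left(f \right)} = -30 + f^{2} - 188 f$
$\sqrt{y{\left(L{\left(-5,-13 \right)} \right)} + 48499} = \sqrt{\left(-30 + \left(-5\right)^{2} - -940\right) + 48499} = \sqrt{\left(-30 + 25 + 940\right) + 48499} = \sqrt{935 + 48499} = \sqrt{49434}$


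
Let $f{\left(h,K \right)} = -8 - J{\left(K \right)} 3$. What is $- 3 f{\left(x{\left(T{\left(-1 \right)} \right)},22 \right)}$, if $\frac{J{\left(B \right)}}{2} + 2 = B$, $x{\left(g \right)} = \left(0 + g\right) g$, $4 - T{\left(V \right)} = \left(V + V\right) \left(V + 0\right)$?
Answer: $384$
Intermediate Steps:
$T{\left(V \right)} = 4 - 2 V^{2}$ ($T{\left(V \right)} = 4 - \left(V + V\right) \left(V + 0\right) = 4 - 2 V V = 4 - 2 V^{2}$)
$x{\left(g \right)} = g^{2}$ ($x{\left(g \right)} = g g = g^{2}$)
$J{\left(B \right)} = -4 + 2 B$
$f{\left(h,K \right)} = 4 - 6 K$ ($f{\left(h,K \right)} = -8 - \left(-4 + 2 K\right) 3 = -8 - \left(-12 + 6 K\right) = 4 - 6 K$)
$- 3 f{\left(x{\left(T{\left(-1 \right)} \right)},22 \right)} = - 3 \left(4 - 132\right) = \left(-3\right) \left(-128\right) = 384$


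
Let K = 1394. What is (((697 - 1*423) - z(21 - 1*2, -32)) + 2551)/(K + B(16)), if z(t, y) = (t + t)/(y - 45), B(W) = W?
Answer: 1543/770 ≈ 2.0039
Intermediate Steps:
z(t, y) = 2*t/(-45 + y) (z(t, y) = (2*t)/(-45 + y) = 2*t/(-45 + y))
(((697 - 1*423) - z(21 - 1*2, -32)) + 2551)/(K + B(16)) = (((697 - 1*423) - 2*(21 - 1*2)/(-45 - 32)) + 2551)/(1394 + 16) = (((697 - 423) - 2*(21 - 2)/(-77)) + 2551)/1410 = ((274 - 2*19*(-1)/77) + 2551)*(1/1410) = ((274 - 1*(-38/77)) + 2551)*(1/1410) = ((274 + 38/77) + 2551)*(1/1410) = (21136/77 + 2551)*(1/1410) = (217563/77)*(1/1410) = 1543/770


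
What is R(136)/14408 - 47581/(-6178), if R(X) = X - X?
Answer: 47581/6178 ≈ 7.7017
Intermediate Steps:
R(X) = 0
R(136)/14408 - 47581/(-6178) = 0/14408 - 47581/(-6178) = 0*(1/14408) - 47581*(-1/6178) = 0 + 47581/6178 = 47581/6178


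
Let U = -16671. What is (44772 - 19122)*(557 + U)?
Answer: -413324100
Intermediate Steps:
(44772 - 19122)*(557 + U) = (44772 - 19122)*(557 - 16671) = 25650*(-16114) = -413324100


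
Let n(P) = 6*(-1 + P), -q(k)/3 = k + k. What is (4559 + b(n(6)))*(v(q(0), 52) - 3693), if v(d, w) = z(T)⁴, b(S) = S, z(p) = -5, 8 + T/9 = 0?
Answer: -14079052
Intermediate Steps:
T = -72 (T = -72 + 9*0 = -72 + 0 = -72)
q(k) = -6*k (q(k) = -3*(k + k) = -6*k)
n(P) = -6 + 6*P
v(d, w) = 625 (v(d, w) = (-5)⁴ = 625)
(4559 + b(n(6)))*(v(q(0), 52) - 3693) = (4559 + (-6 + 6*6))*(625 - 3693) = (4559 + (-6 + 36))*(-3068) = (4559 + 30)*(-3068) = 4589*(-3068) = -14079052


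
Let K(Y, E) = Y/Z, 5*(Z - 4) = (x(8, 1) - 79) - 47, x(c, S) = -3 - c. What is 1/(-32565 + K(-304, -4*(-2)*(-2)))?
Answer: -117/3808585 ≈ -3.0720e-5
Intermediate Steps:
Z = -117/5 (Z = 4 + (((-3 - 1*8) - 79) - 47)/5 = 4 + (((-3 - 8) - 79) - 47)/5 = 4 + ((-11 - 79) - 47)/5 = 4 + (-90 - 47)/5 = 4 + (⅕)*(-137) = 4 - 137/5 = -117/5 ≈ -23.400)
K(Y, E) = -5*Y/117 (K(Y, E) = Y/(-117/5) = Y*(-5/117) = -5*Y/117)
1/(-32565 + K(-304, -4*(-2)*(-2))) = 1/(-32565 - 5/117*(-304)) = 1/(-32565 + 1520/117) = 1/(-3808585/117) = -117/3808585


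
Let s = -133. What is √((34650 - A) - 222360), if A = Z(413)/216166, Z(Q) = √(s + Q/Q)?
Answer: √(-2192815998014190 - 108083*I*√33)/108083 ≈ 6.1337e-8 - 433.25*I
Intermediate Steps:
Z(Q) = 2*I*√33 (Z(Q) = √(-133 + Q/Q) = √(-133 + 1) = √(-132) = 2*I*√33)
A = I*√33/108083 (A = (2*I*√33)/216166 = (2*I*√33)*(1/216166) = I*√33/108083 ≈ 5.315e-5*I)
√((34650 - A) - 222360) = √((34650 - I*√33/108083) - 222360) = √(-187710 - I*√33/108083)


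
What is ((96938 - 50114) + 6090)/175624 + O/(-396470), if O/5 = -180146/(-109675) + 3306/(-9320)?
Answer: 53606947301294749/177933515474612200 ≈ 0.30128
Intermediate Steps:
O = 131637517/20443420 (O = 5*(-180146/(-109675) + 3306/(-9320)) = 5*(-180146*(-1/109675) + 3306*(-1/9320)) = 5*(180146/109675 - 1653/4660) = 5*(131637517/102217100) = 131637517/20443420 ≈ 6.4391)
((96938 - 50114) + 6090)/175624 + O/(-396470) = ((96938 - 50114) + 6090)/175624 + (131637517/20443420)/(-396470) = (46824 + 6090)*(1/175624) + (131637517/20443420)*(-1/396470) = 52914*(1/175624) - 131637517/8105202727400 = 26457/87812 - 131637517/8105202727400 = 53606947301294749/177933515474612200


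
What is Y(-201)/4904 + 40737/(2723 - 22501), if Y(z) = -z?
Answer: -97899435/48495656 ≈ -2.0187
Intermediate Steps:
Y(-201)/4904 + 40737/(2723 - 22501) = -1*(-201)/4904 + 40737/(2723 - 22501) = 201*(1/4904) + 40737/(-19778) = 201/4904 + 40737*(-1/19778) = 201/4904 - 40737/19778 = -97899435/48495656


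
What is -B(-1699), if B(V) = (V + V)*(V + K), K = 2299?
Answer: 2038800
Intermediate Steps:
B(V) = 2*V*(2299 + V) (B(V) = (V + V)*(V + 2299) = (2*V)*(2299 + V) = 2*V*(2299 + V))
-B(-1699) = -2*(-1699)*(2299 - 1699) = -2*(-1699)*600 = -1*(-2038800) = 2038800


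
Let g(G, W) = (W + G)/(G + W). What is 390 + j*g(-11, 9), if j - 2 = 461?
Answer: 853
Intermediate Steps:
j = 463 (j = 2 + 461 = 463)
g(G, W) = 1 (g(G, W) = (G + W)/(G + W) = 1)
390 + j*g(-11, 9) = 390 + 463*1 = 390 + 463 = 853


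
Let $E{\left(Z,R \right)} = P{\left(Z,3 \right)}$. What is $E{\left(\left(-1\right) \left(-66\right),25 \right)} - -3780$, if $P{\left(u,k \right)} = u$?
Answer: $3846$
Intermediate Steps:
$E{\left(Z,R \right)} = Z$
$E{\left(\left(-1\right) \left(-66\right),25 \right)} - -3780 = \left(-1\right) \left(-66\right) - -3780 = 66 + 3780 = 3846$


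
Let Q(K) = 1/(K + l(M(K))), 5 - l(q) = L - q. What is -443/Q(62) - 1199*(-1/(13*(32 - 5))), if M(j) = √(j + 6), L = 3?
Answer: -9950353/351 - 886*√17 ≈ -32002.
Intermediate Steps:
M(j) = √(6 + j)
l(q) = 2 + q (l(q) = 5 - (3 - q) = 5 + (-3 + q) = 2 + q)
Q(K) = 1/(2 + K + √(6 + K)) (Q(K) = 1/(K + (2 + √(6 + K))) = 1/(2 + K + √(6 + K)))
-443/Q(62) - 1199*(-1/(13*(32 - 5))) = -(28352 + 443*√(6 + 62)) - 1199*(-1/(13*(32 - 5))) = -(28352 + 886*√17) - 1199/((-13*27)) = -(28352 + 886*√17) - 1199/(-351) = -(28352 + 886*√17) - 1199*(-1/351) = -443*(64 + 2*√17) + 1199/351 = (-28352 - 886*√17) + 1199/351 = -9950353/351 - 886*√17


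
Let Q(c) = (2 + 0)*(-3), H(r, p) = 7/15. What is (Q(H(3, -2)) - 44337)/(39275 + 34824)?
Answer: -44343/74099 ≈ -0.59843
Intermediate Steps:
H(r, p) = 7/15 (H(r, p) = 7*(1/15) = 7/15)
Q(c) = -6 (Q(c) = 2*(-3) = -6)
(Q(H(3, -2)) - 44337)/(39275 + 34824) = (-6 - 44337)/(39275 + 34824) = -44343/74099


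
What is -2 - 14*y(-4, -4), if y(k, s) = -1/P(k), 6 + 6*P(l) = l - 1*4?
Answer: -8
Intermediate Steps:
P(l) = -5/3 + l/6 (P(l) = -1 + (l - 1*4)/6 = -1 + (l - 4)/6 = -1 + (-4 + l)/6 = -1 + (-⅔ + l/6) = -5/3 + l/6)
y(k, s) = -1/(-5/3 + k/6)
-2 - 14*y(-4, -4) = -2 - (-84)/(-10 - 4) = -2 - (-84)/(-14) = -2 - (-84)*(-1)/14 = -2 - 14*3/7 = -2 - 6 = -8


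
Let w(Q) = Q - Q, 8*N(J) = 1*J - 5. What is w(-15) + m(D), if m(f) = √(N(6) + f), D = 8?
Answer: √130/4 ≈ 2.8504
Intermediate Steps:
N(J) = -5/8 + J/8 (N(J) = (1*J - 5)/8 = (J - 5)/8 = (-5 + J)/8 = -5/8 + J/8)
w(Q) = 0
m(f) = √(⅛ + f) (m(f) = √((-5/8 + (⅛)*6) + f) = √((-5/8 + ¾) + f) = √(⅛ + f))
w(-15) + m(D) = 0 + √(2 + 16*8)/4 = 0 + √(2 + 128)/4 = 0 + √130/4 = √130/4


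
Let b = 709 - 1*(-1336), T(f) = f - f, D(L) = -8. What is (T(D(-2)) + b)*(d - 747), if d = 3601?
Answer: 5836430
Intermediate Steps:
T(f) = 0
b = 2045 (b = 709 + 1336 = 2045)
(T(D(-2)) + b)*(d - 747) = (0 + 2045)*(3601 - 747) = 2045*2854 = 5836430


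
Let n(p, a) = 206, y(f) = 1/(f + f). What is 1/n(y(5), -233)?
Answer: 1/206 ≈ 0.0048544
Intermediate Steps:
y(f) = 1/(2*f)
1/n(y(5), -233) = 1/206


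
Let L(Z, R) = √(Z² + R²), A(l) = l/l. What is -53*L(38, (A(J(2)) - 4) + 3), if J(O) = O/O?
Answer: -2014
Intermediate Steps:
J(O) = 1
A(l) = 1
L(Z, R) = √(R² + Z²)
-53*L(38, (A(J(2)) - 4) + 3) = -53*√(((1 - 4) + 3)² + 38²) = -53*√((-3 + 3)² + 1444) = -53*√(0² + 1444) = -53*√(0 + 1444) = -53*√1444 = -53*38 = -2014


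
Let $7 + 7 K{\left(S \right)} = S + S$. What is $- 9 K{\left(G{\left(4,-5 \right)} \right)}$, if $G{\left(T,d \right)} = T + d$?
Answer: $\frac{81}{7} \approx 11.571$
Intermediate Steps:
$K{\left(S \right)} = -1 + \frac{2 S}{7}$ ($K{\left(S \right)} = -1 + \frac{S + S}{7} = -1 + \frac{2 S}{7}$)
$- 9 K{\left(G{\left(4,-5 \right)} \right)} = - 9 \left(-1 + \frac{2 \left(4 - 5\right)}{7}\right) = - 9 \left(-1 + \frac{2}{7} \left(-1\right)\right) = - 9 \left(-1 - \frac{2}{7}\right) = \left(-9\right) \left(- \frac{9}{7}\right) = \frac{81}{7}$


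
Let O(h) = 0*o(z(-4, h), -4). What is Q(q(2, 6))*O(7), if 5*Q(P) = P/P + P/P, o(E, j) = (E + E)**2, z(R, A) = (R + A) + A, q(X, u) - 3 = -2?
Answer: 0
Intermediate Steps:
q(X, u) = 1 (q(X, u) = 3 - 2 = 1)
z(R, A) = R + 2*A (z(R, A) = (A + R) + A = R + 2*A)
o(E, j) = 4*E**2 (o(E, j) = (2*E)**2 = 4*E**2)
Q(P) = 2/5 (Q(P) = (P/P + P/P)/5 = (1 + 1)/5 = (1/5)*2 = 2/5)
O(h) = 0 (O(h) = 0*(4*(-4 + 2*h)**2) = 0)
Q(q(2, 6))*O(7) = (2/5)*0 = 0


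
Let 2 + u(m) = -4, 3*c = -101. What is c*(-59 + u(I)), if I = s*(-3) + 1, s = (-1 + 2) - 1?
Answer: 6565/3 ≈ 2188.3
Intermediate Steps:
s = 0 (s = 1 - 1 = 0)
c = -101/3 (c = (⅓)*(-101) = -101/3 ≈ -33.667)
I = 1 (I = 0*(-3) + 1 = 0 + 1 = 1)
u(m) = -6 (u(m) = -2 - 4 = -6)
c*(-59 + u(I)) = -101*(-59 - 6)/3 = -101/3*(-65) = 6565/3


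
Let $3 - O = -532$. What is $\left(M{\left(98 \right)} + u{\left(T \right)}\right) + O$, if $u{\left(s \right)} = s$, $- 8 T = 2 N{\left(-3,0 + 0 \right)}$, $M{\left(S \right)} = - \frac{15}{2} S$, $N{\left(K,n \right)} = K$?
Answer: $- \frac{797}{4} \approx -199.25$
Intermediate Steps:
$O = 535$ ($O = 3 - -532 = 3 + 532 = 535$)
$M{\left(S \right)} = - \frac{15 S}{2}$ ($M{\left(S \right)} = \left(-15\right) \frac{1}{2} S = - \frac{15 S}{2}$)
$T = \frac{3}{4}$ ($T = - \frac{2 \left(-3\right)}{8} = \left(- \frac{1}{8}\right) \left(-6\right) = \frac{3}{4} \approx 0.75$)
$\left(M{\left(98 \right)} + u{\left(T \right)}\right) + O = \left(\left(- \frac{15}{2}\right) 98 + \frac{3}{4}\right) + 535 = \left(-735 + \frac{3}{4}\right) + 535 = - \frac{2937}{4} + 535 = - \frac{797}{4}$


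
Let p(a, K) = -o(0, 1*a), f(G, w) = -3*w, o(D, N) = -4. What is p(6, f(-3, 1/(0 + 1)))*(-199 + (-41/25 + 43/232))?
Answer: -1162637/1450 ≈ -801.82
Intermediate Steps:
p(a, K) = 4 (p(a, K) = -1*(-4) = 4)
p(6, f(-3, 1/(0 + 1)))*(-199 + (-41/25 + 43/232)) = 4*(-199 + (-41/25 + 43/232)) = 4*(-199 - 8437/5800) = 4*(-1162637/5800) = -1162637/1450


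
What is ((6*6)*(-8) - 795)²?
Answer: 1172889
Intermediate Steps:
((6*6)*(-8) - 795)² = (36*(-8) - 795)² = (-288 - 795)² = (-1083)² = 1172889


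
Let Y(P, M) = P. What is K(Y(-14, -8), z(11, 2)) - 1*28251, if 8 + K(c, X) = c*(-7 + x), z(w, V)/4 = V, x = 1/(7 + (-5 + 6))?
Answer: -112651/4 ≈ -28163.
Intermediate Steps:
x = 1/8 (x = 1/(7 + 1) = 1/8 ≈ 0.12500)
z(w, V) = 4*V
K(c, X) = -8 - 55*c/8 (K(c, X) = -8 + c*(-7 + 1/8) = -8 + c*(-55/8) = -8 - 55*c/8)
K(Y(-14, -8), z(11, 2)) - 1*28251 = (-8 - 55/8*(-14)) - 1*28251 = (-8 + 385/4) - 28251 = 353/4 - 28251 = -112651/4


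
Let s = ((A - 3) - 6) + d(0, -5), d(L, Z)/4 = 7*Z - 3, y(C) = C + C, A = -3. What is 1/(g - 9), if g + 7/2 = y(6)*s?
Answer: -2/3961 ≈ -0.00050492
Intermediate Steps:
y(C) = 2*C
d(L, Z) = -12 + 28*Z (d(L, Z) = 4*(7*Z - 3) = 4*(-3 + 7*Z) = -12 + 28*Z)
s = -164 (s = ((-3 - 3) - 6) + (-12 + 28*(-5)) = (-6 - 6) + (-12 - 140) = -12 - 152 = -164)
g = -3943/2 (g = -7/2 + (2*6)*(-164) = -7/2 + 12*(-164) = -7/2 - 1968 = -3943/2 ≈ -1971.5)
1/(g - 9) = 1/(-3943/2 - 9) = 1/(-3961/2) = -2/3961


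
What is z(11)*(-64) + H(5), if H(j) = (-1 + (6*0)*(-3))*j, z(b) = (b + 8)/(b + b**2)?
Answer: -469/33 ≈ -14.212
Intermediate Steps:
z(b) = (8 + b)/(b + b**2)
H(j) = -j (H(j) = (-1 + 0*(-3))*j = (-1 + 0)*j = -j)
z(11)*(-64) + H(5) = ((8 + 11)/(11*(1 + 11)))*(-64) - 1*5 = ((1/11)*19/12)*(-64) - 5 = ((1/11)*(1/12)*19)*(-64) - 5 = (19/132)*(-64) - 5 = -304/33 - 5 = -469/33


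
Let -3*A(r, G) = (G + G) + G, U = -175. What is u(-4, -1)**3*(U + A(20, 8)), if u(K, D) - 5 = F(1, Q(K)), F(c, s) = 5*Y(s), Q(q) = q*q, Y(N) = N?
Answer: -112384875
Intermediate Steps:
Q(q) = q**2
F(c, s) = 5*s
u(K, D) = 5 + 5*K**2
A(r, G) = -G (A(r, G) = -((G + G) + G)/3 = -(2*G + G)/3 = -G)
u(-4, -1)**3*(U + A(20, 8)) = (5 + 5*(-4)**2)**3*(-175 - 1*8) = (5 + 5*16)**3*(-175 - 8) = (5 + 80)**3*(-183) = 85**3*(-183) = 614125*(-183) = -112384875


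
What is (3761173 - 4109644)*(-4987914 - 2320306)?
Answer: 2546702731620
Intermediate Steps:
(3761173 - 4109644)*(-4987914 - 2320306) = -348471*(-7308220) = 2546702731620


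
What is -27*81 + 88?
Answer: -2099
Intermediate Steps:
-27*81 + 88 = -2187 + 88 = -2099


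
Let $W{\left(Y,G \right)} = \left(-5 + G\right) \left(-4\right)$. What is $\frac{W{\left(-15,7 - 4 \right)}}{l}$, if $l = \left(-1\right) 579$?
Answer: $- \frac{8}{579} \approx -0.013817$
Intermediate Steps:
$l = -579$
$W{\left(Y,G \right)} = 20 - 4 G$
$\frac{W{\left(-15,7 - 4 \right)}}{l} = \frac{20 - 4 \left(7 - 4\right)}{-579} = \left(20 - 12\right) \left(- \frac{1}{579}\right) = 8 \left(- \frac{1}{579}\right) = - \frac{8}{579}$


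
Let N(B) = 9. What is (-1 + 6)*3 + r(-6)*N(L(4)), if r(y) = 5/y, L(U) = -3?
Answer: 15/2 ≈ 7.5000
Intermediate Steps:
(-1 + 6)*3 + r(-6)*N(L(4)) = (-1 + 6)*3 + (5/(-6))*9 = 5*3 + (5*(-⅙))*9 = 15 - ⅚*9 = 15 - 15/2 = 15/2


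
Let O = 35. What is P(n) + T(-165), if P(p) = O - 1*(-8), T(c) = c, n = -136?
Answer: -122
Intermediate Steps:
P(p) = 43 (P(p) = 35 - 1*(-8) = 35 + 8 = 43)
P(n) + T(-165) = 43 - 165 = -122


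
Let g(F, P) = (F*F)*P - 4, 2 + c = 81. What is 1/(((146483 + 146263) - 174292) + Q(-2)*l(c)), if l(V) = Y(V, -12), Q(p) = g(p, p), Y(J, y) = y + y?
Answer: 1/118742 ≈ 8.4216e-6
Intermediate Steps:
c = 79 (c = -2 + 81 = 79)
Y(J, y) = 2*y
g(F, P) = -4 + P*F² (g(F, P) = F²*P - 4 = P*F² - 4 = -4 + P*F²)
Q(p) = -4 + p³ (Q(p) = -4 + p*p² = -4 + p³)
l(V) = -24 (l(V) = 2*(-12) = -24)
1/(((146483 + 146263) - 174292) + Q(-2)*l(c)) = 1/(((146483 + 146263) - 174292) + (-4 + (-2)³)*(-24)) = 1/((292746 - 174292) + (-4 - 8)*(-24)) = 1/(118454 - 12*(-24)) = 1/(118454 + 288) = 1/118742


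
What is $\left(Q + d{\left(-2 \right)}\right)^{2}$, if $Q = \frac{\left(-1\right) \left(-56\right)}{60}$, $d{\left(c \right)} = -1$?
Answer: $\frac{1}{225} \approx 0.0044444$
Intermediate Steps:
$Q = \frac{14}{15}$ ($Q = 56 \cdot \frac{1}{60} = \frac{14}{15} \approx 0.93333$)
$\left(Q + d{\left(-2 \right)}\right)^{2} = \left(\frac{14}{15} - 1\right)^{2} = \left(- \frac{1}{15}\right)^{2} = \frac{1}{225}$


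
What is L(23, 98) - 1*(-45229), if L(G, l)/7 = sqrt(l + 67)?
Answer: 45229 + 7*sqrt(165) ≈ 45319.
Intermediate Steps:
L(G, l) = 7*sqrt(67 + l) (L(G, l) = 7*sqrt(l + 67) = 7*sqrt(67 + l))
L(23, 98) - 1*(-45229) = 7*sqrt(67 + 98) - 1*(-45229) = 7*sqrt(165) + 45229 = 45229 + 7*sqrt(165)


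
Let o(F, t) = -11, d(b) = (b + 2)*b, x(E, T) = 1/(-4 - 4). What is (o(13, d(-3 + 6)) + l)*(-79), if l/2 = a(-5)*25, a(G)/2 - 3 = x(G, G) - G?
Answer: -122687/2 ≈ -61344.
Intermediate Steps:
x(E, T) = -⅛ (x(E, T) = 1/(-8) = -⅛)
a(G) = 23/4 - 2*G (a(G) = 6 + 2*(-⅛ - G) = 6 + (-¼ - 2*G) = 23/4 - 2*G)
d(b) = b*(2 + b) (d(b) = (2 + b)*b = b*(2 + b))
l = 1575/2 (l = 2*((23/4 - 2*(-5))*25) = 2*((23/4 + 10)*25) = 2*((63/4)*25) = 2*(1575/4) = 1575/2 ≈ 787.50)
(o(13, d(-3 + 6)) + l)*(-79) = (-11 + 1575/2)*(-79) = (1553/2)*(-79) = -122687/2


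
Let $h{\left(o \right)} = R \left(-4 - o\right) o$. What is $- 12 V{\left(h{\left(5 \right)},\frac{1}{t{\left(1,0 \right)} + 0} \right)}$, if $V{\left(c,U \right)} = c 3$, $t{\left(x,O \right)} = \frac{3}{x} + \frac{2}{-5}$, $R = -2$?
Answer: $-3240$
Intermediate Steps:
$t{\left(x,O \right)} = - \frac{2}{5} + \frac{3}{x}$ ($t{\left(x,O \right)} = \frac{3}{x} + 2 \left(- \frac{1}{5}\right) = \frac{3}{x} - \frac{2}{5} = - \frac{2}{5} + \frac{3}{x}$)
$h{\left(o \right)} = o \left(8 + 2 o\right)$ ($h{\left(o \right)} = - 2 \left(-4 - o\right) o = \left(8 + 2 o\right) o = o \left(8 + 2 o\right)$)
$V{\left(c,U \right)} = 3 c$
$- 12 V{\left(h{\left(5 \right)},\frac{1}{t{\left(1,0 \right)} + 0} \right)} = - 12 \cdot 3 \cdot 2 \cdot 5 \left(4 + 5\right) = - 12 \cdot 3 \cdot 2 \cdot 5 \cdot 9 = - 12 \cdot 3 \cdot 90 = \left(-12\right) 270 = -3240$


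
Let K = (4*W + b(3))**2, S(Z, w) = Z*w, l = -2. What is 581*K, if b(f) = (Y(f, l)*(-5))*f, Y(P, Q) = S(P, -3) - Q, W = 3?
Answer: 7953309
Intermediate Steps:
Y(P, Q) = -Q - 3*P (Y(P, Q) = P*(-3) - Q = -3*P - Q = -Q - 3*P)
b(f) = f*(-10 + 15*f) (b(f) = ((-1*(-2) - 3*f)*(-5))*f = ((2 - 3*f)*(-5))*f = (-10 + 15*f)*f = f*(-10 + 15*f))
K = 13689 (K = (4*3 + 5*3*(-2 + 3*3))**2 = (12 + 5*3*(-2 + 9))**2 = (12 + 5*3*7)**2 = (12 + 105)**2 = 117**2 = 13689)
581*K = 581*13689 = 7953309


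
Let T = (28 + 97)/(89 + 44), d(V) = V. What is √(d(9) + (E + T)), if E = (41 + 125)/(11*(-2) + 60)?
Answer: √253099/133 ≈ 3.7826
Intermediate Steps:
T = 125/133 ≈ 0.93985
E = 83/19 (E = 166/(-22 + 60) = 166/38 = 166*(1/38) = 83/19 ≈ 4.3684)
√(d(9) + (E + T)) = √(9 + (83/19 + 125/133)) = √(9 + 706/133) = √(1903/133) = √253099/133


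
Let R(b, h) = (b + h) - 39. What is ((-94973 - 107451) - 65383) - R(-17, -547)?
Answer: -267204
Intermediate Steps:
R(b, h) = -39 + b + h
((-94973 - 107451) - 65383) - R(-17, -547) = ((-94973 - 107451) - 65383) - (-39 - 17 - 547) = (-202424 - 65383) - 1*(-603) = -267807 + 603 = -267204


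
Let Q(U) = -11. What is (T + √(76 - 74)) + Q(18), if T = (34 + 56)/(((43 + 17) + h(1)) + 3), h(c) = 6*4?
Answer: -289/29 + √2 ≈ -8.5513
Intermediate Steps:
h(c) = 24
T = 30/29 (T = (34 + 56)/(((43 + 17) + 24) + 3) = 90/((60 + 24) + 3) = 90/(84 + 3) = 90/87 = 90*(1/87) = 30/29 ≈ 1.0345)
(T + √(76 - 74)) + Q(18) = (30/29 + √(76 - 74)) - 11 = (30/29 + √2) - 11 = -289/29 + √2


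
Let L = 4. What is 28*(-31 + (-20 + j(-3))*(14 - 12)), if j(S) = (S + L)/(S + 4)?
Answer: -1932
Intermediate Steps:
j(S) = 1 (j(S) = (S + 4)/(S + 4) = (4 + S)/(4 + S) = 1)
28*(-31 + (-20 + j(-3))*(14 - 12)) = 28*(-31 + (-20 + 1)*(14 - 12)) = 28*(-31 - 19*2) = 28*(-31 - 38) = 28*(-69) = -1932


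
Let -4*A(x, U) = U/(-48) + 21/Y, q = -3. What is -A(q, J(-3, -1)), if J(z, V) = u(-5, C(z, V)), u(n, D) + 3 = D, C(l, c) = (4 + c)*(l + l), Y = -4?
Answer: -77/64 ≈ -1.2031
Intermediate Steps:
C(l, c) = 2*l*(4 + c) (C(l, c) = (4 + c)*(2*l) = 2*l*(4 + c))
u(n, D) = -3 + D
J(z, V) = -3 + 2*z*(4 + V)
A(x, U) = 21/16 + U/192 (A(x, U) = -(U/(-48) + 21/(-4))/4 = -(U*(-1/48) + 21*(-1/4))/4 = -(-U/48 - 21/4)/4 = -(-21/4 - U/48)/4 = 21/16 + U/192)
-A(q, J(-3, -1)) = -(21/16 + (-3 + 2*(-3)*(4 - 1))/192) = -(21/16 + (-3 + 2*(-3)*3)/192) = -(21/16 + (-3 - 18)/192) = -(21/16 + (1/192)*(-21)) = -(21/16 - 7/64) = -1*77/64 = -77/64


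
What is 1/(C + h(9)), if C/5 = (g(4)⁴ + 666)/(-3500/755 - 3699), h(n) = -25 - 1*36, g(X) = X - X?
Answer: -559249/34617019 ≈ -0.016155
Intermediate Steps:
g(X) = 0
h(n) = -61 (h(n) = -25 - 36 = -61)
C = -502830/559249 (C = 5*((0⁴ + 666)/(-3500/755 - 3699)) = 5*((0 + 666)/(-3500*1/755 - 3699)) = 5*(666/(-700/151 - 3699)) = 5*(666/(-559249/151)) = 5*(666*(-151/559249)) = 5*(-100566/559249) = -502830/559249 ≈ -0.89912)
1/(C + h(9)) = 1/(-502830/559249 - 61) = 1/(-34617019/559249) = -559249/34617019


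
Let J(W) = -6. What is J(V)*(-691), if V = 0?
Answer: 4146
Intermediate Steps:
J(V)*(-691) = -6*(-691) = 4146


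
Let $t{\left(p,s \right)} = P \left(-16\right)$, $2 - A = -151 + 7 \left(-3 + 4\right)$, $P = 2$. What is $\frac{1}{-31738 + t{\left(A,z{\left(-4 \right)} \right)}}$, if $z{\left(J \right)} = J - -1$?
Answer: $- \frac{1}{31770} \approx -3.1476 \cdot 10^{-5}$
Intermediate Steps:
$z{\left(J \right)} = 1 + J$ ($z{\left(J \right)} = J + 1 = 1 + J$)
$A = 146$ ($A = 2 - \left(-151 + 7 \left(-3 + 4\right)\right) = 2 - \left(-151 + 7 \cdot 1\right) = 2 - \left(-151 + 7\right) = 2 - -144 = 2 + 144 = 146$)
$t{\left(p,s \right)} = -32$ ($t{\left(p,s \right)} = 2 \left(-16\right) = -32$)
$\frac{1}{-31738 + t{\left(A,z{\left(-4 \right)} \right)}} = \frac{1}{-31738 - 32} = \frac{1}{-31770} = - \frac{1}{31770}$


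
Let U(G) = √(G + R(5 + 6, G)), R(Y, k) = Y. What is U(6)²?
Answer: 17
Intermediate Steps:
U(G) = √(11 + G) (U(G) = √(G + (5 + 6)) = √(G + 11) = √(11 + G))
U(6)² = (√(11 + 6))² = (√17)² = 17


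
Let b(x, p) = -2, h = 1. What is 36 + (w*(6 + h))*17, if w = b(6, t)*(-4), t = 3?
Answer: 988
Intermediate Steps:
w = 8 (w = -2*(-4) = 8)
36 + (w*(6 + h))*17 = 36 + (8*(6 + 1))*17 = 36 + (8*7)*17 = 36 + 56*17 = 36 + 952 = 988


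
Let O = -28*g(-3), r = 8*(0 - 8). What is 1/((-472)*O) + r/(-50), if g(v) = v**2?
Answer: 3806233/2973600 ≈ 1.2800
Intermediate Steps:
r = -64 (r = 8*(-8) = -64)
O = -252 (O = -28*(-3)**2 = -28*9 = -252)
1/((-472)*O) + r/(-50) = 1/(-472*(-252)) - 64/(-50) = -1/472*(-1/252) - 64*(-1/50) = 1/118944 + 32/25 = 3806233/2973600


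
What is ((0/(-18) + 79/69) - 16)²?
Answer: 1050625/4761 ≈ 220.67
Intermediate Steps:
((0/(-18) + 79/69) - 16)² = ((0*(-1/18) + 79*(1/69)) - 16)² = ((0 + 79/69) - 16)² = (79/69 - 16)² = (-1025/69)² = 1050625/4761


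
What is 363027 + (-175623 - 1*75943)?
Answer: 111461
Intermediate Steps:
363027 + (-175623 - 1*75943) = 363027 + (-175623 - 75943) = 363027 - 251566 = 111461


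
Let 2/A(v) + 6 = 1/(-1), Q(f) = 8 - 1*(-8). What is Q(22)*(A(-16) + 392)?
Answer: 43872/7 ≈ 6267.4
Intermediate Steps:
Q(f) = 16 (Q(f) = 8 + 8 = 16)
A(v) = -2/7 (A(v) = 2/(-6 + 1/(-1)) = 2/(-6 - 1) = 2/(-7) = 2*(-⅐) = -2/7)
Q(22)*(A(-16) + 392) = 16*(-2/7 + 392) = 16*(2742/7) = 43872/7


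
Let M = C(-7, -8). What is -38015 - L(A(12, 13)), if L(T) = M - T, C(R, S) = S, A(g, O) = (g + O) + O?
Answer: -37969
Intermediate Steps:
A(g, O) = g + 2*O (A(g, O) = (O + g) + O = g + 2*O)
M = -8
L(T) = -8 - T
-38015 - L(A(12, 13)) = -38015 - (-8 - (12 + 2*13)) = -38015 - (-8 - (12 + 26)) = -38015 - (-8 - 1*38) = -38015 - (-8 - 38) = -38015 - 1*(-46) = -38015 + 46 = -37969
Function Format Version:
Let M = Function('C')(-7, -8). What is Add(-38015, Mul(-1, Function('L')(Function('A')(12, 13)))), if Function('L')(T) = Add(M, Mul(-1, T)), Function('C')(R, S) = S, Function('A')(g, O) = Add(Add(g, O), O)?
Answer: -37969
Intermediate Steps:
Function('A')(g, O) = Add(g, Mul(2, O)) (Function('A')(g, O) = Add(Add(O, g), O) = Add(g, Mul(2, O)))
M = -8
Function('L')(T) = Add(-8, Mul(-1, T))
Add(-38015, Mul(-1, Function('L')(Function('A')(12, 13)))) = Add(-38015, Mul(-1, Add(-8, Mul(-1, Add(12, Mul(2, 13)))))) = Add(-38015, Mul(-1, Add(-8, Mul(-1, Add(12, 26))))) = Add(-38015, Mul(-1, Add(-8, Mul(-1, 38)))) = Add(-38015, Mul(-1, Add(-8, -38))) = Add(-38015, Mul(-1, -46)) = Add(-38015, 46) = -37969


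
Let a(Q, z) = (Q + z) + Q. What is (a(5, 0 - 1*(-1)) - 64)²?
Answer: 2809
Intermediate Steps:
a(Q, z) = z + 2*Q
(a(5, 0 - 1*(-1)) - 64)² = (((0 - 1*(-1)) + 2*5) - 64)² = (((0 + 1) + 10) - 64)² = ((1 + 10) - 64)² = (11 - 64)² = (-53)² = 2809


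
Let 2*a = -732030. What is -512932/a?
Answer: 512932/366015 ≈ 1.4014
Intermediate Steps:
a = -366015 (a = (½)*(-732030) = -366015)
-512932/a = -512932/(-366015) = -512932*(-1/366015) = 512932/366015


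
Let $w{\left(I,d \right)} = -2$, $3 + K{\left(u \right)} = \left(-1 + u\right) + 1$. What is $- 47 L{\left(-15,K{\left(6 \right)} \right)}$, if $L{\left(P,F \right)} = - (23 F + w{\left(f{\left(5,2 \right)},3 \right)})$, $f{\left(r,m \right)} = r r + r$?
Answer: $3149$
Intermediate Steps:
$K{\left(u \right)} = -3 + u$ ($K{\left(u \right)} = -3 + \left(\left(-1 + u\right) + 1\right) = -3 + u$)
$f{\left(r,m \right)} = r + r^{2}$ ($f{\left(r,m \right)} = r^{2} + r = r + r^{2}$)
$L{\left(P,F \right)} = 2 - 23 F$ ($L{\left(P,F \right)} = - (23 F - 2) = - (-2 + 23 F) = 2 - 23 F$)
$- 47 L{\left(-15,K{\left(6 \right)} \right)} = - 47 \left(2 - 23 \left(-3 + 6\right)\right) = - 47 \left(2 - 69\right) = \left(-47\right) \left(-67\right) = 3149$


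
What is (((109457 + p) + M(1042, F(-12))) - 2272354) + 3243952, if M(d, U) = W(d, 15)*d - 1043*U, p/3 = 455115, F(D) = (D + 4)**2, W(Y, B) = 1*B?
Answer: 2395278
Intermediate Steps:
W(Y, B) = B
F(D) = (4 + D)**2
p = 1365345 (p = 3*455115 = 1365345)
M(d, U) = -1043*U + 15*d (M(d, U) = 15*d - 1043*U = -1043*U + 15*d)
(((109457 + p) + M(1042, F(-12))) - 2272354) + 3243952 = (((109457 + 1365345) + (-1043*(4 - 12)**2 + 15*1042)) - 2272354) + 3243952 = ((1474802 + (-1043*(-8)**2 + 15630)) - 2272354) + 3243952 = ((1474802 + (-1043*64 + 15630)) - 2272354) + 3243952 = ((1474802 + (-66752 + 15630)) - 2272354) + 3243952 = ((1474802 - 51122) - 2272354) + 3243952 = (1423680 - 2272354) + 3243952 = -848674 + 3243952 = 2395278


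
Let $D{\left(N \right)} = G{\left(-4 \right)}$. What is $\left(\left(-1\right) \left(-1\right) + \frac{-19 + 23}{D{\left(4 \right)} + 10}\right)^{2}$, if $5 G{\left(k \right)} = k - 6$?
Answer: $\frac{9}{4} \approx 2.25$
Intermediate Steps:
$G{\left(k \right)} = - \frac{6}{5} + \frac{k}{5}$ ($G{\left(k \right)} = \frac{k - 6}{5} = \frac{-6 + k}{5} = - \frac{6}{5} + \frac{k}{5}$)
$D{\left(N \right)} = -2$ ($D{\left(N \right)} = - \frac{6}{5} + \frac{1}{5} \left(-4\right) = - \frac{6}{5} - \frac{4}{5} = -2$)
$\left(\left(-1\right) \left(-1\right) + \frac{-19 + 23}{D{\left(4 \right)} + 10}\right)^{2} = \left(\left(-1\right) \left(-1\right) + \frac{-19 + 23}{-2 + 10}\right)^{2} = \left(1 + \frac{4}{8}\right)^{2} = \left(1 + 4 \cdot \frac{1}{8}\right)^{2} = \left(1 + \frac{1}{2}\right)^{2} = \left(\frac{3}{2}\right)^{2} = \frac{9}{4}$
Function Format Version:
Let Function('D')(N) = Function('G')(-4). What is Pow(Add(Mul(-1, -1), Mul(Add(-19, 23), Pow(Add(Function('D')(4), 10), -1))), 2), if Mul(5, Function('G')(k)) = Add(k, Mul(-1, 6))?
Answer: Rational(9, 4) ≈ 2.2500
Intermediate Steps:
Function('G')(k) = Add(Rational(-6, 5), Mul(Rational(1, 5), k)) (Function('G')(k) = Mul(Rational(1, 5), Add(k, Mul(-1, 6))) = Mul(Rational(1, 5), Add(k, -6)) = Mul(Rational(1, 5), Add(-6, k)) = Add(Rational(-6, 5), Mul(Rational(1, 5), k)))
Function('D')(N) = -2 (Function('D')(N) = Add(Rational(-6, 5), Mul(Rational(1, 5), -4)) = Add(Rational(-6, 5), Rational(-4, 5)) = -2)
Pow(Add(Mul(-1, -1), Mul(Add(-19, 23), Pow(Add(Function('D')(4), 10), -1))), 2) = Pow(Add(Mul(-1, -1), Mul(Add(-19, 23), Pow(Add(-2, 10), -1))), 2) = Pow(Add(1, Mul(4, Pow(8, -1))), 2) = Pow(Add(1, Mul(4, Rational(1, 8))), 2) = Pow(Add(1, Rational(1, 2)), 2) = Pow(Rational(3, 2), 2) = Rational(9, 4)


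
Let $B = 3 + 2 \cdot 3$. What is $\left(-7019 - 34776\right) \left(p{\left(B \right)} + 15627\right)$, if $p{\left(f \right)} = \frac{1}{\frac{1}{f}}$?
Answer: $-653506620$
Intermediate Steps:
$B = 9$ ($B = 3 + 6 = 9$)
$p{\left(f \right)} = f$
$\left(-7019 - 34776\right) \left(p{\left(B \right)} + 15627\right) = \left(-7019 - 34776\right) \left(9 + 15627\right) = \left(-41795\right) 15636 = -653506620$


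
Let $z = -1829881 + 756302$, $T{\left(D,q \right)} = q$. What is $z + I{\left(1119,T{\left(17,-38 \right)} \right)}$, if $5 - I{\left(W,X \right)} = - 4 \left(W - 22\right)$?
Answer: $-1069186$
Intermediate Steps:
$I{\left(W,X \right)} = -83 + 4 W$ ($I{\left(W,X \right)} = 5 - - 4 \left(W - 22\right) = 5 - - 4 \left(-22 + W\right) = 5 - \left(88 - 4 W\right) = 5 + \left(-88 + 4 W\right) = -83 + 4 W$)
$z = -1073579$
$z + I{\left(1119,T{\left(17,-38 \right)} \right)} = -1073579 + \left(-83 + 4 \cdot 1119\right) = -1073579 + \left(-83 + 4476\right) = -1073579 + 4393 = -1069186$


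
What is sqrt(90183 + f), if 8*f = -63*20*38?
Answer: sqrt(84198) ≈ 290.17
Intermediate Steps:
f = -5985 (f = (-63*20*38)/8 = (-1260*38)/8 = (1/8)*(-47880) = -5985)
sqrt(90183 + f) = sqrt(90183 - 5985) = sqrt(84198)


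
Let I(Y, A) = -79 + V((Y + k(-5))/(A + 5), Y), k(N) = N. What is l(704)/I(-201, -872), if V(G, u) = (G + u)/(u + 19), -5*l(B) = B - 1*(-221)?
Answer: 5838378/2458333 ≈ 2.3749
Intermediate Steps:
l(B) = -221/5 - B/5 (l(B) = -(B - 1*(-221))/5 = -(B + 221)/5 = -(221 + B)/5 = -221/5 - B/5)
V(G, u) = (G + u)/(19 + u)
I(Y, A) = -79 + (Y + (-5 + Y)/(5 + A))/(19 + Y) (I(Y, A) = -79 + ((Y - 5)/(A + 5) + Y)/(19 + Y) = -79 + ((-5 + Y)/(5 + A) + Y)/(19 + Y) = -79 + (Y + (-5 + Y)/(5 + A))/(19 + Y))
l(704)/I(-201, -872) = (-221/5 - 1/5*704)/(-79 + (-201 + (-5 - 201)/(5 - 872))/(19 - 201)) = (-221/5 - 704/5)/(-79 + (-201 - 206/(-867))/(-182)) = -185/(-79 - (-201 - 1/867*(-206))/182) = -185/(-79 - (-201 + 206/867)/182) = -185/(-79 - 1/182*(-174061/867)) = -185/(-79 + 174061/157794) = -185/(-12291665/157794) = -185*(-157794/12291665) = 5838378/2458333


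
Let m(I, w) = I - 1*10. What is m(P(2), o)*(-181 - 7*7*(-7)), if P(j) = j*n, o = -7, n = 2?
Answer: -972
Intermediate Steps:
P(j) = 2*j (P(j) = j*2 = 2*j)
m(I, w) = -10 + I (m(I, w) = I - 10 = -10 + I)
m(P(2), o)*(-181 - 7*7*(-7)) = (-10 + 2*2)*(-181 - 7*7*(-7)) = (-10 + 4)*(-181 - 49*(-7)) = -6*(-181 + 343) = -6*162 = -972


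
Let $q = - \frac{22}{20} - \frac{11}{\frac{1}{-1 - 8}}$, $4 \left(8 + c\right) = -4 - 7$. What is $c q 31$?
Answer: $- \frac{1305007}{40} \approx -32625.0$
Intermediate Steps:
$c = - \frac{43}{4}$ ($c = -8 + \frac{-4 - 7}{4} = -8 + \frac{1}{4} \left(-11\right) = -8 - \frac{11}{4} = - \frac{43}{4} \approx -10.75$)
$q = \frac{979}{10}$ ($q = \left(-22\right) \frac{1}{20} - \frac{11}{\frac{1}{-9}} = - \frac{11}{10} - \frac{11}{- \frac{1}{9}} = - \frac{11}{10} - -99 = - \frac{11}{10} + 99 = \frac{979}{10} \approx 97.9$)
$c q 31 = \left(- \frac{43}{4}\right) \frac{979}{10} \cdot 31 = \left(- \frac{42097}{40}\right) 31 = - \frac{1305007}{40}$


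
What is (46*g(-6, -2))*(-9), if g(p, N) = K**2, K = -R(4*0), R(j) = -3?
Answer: -3726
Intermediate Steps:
K = 3 (K = -1*(-3) = 3)
g(p, N) = 9 (g(p, N) = 3**2 = 9)
(46*g(-6, -2))*(-9) = (46*9)*(-9) = 414*(-9) = -3726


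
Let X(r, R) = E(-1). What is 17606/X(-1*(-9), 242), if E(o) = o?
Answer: -17606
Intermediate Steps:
X(r, R) = -1
17606/X(-1*(-9), 242) = 17606/(-1) = 17606*(-1) = -17606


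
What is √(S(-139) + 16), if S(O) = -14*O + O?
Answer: √1823 ≈ 42.697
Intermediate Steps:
S(O) = -13*O
√(S(-139) + 16) = √(-13*(-139) + 16) = √(1807 + 16) = √1823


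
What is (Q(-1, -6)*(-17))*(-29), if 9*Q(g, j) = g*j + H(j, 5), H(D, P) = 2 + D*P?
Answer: -10846/9 ≈ -1205.1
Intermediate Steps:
Q(g, j) = 2/9 + 5*j/9 + g*j/9 (Q(g, j) = (g*j + (2 + j*5))/9 = (g*j + (2 + 5*j))/9 = (2 + 5*j + g*j)/9 = 2/9 + 5*j/9 + g*j/9)
(Q(-1, -6)*(-17))*(-29) = ((2/9 + (5/9)*(-6) + (⅑)*(-1)*(-6))*(-17))*(-29) = ((2/9 - 10/3 + ⅔)*(-17))*(-29) = -22/9*(-17)*(-29) = (374/9)*(-29) = -10846/9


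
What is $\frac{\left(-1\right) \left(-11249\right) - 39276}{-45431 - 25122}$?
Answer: $\frac{28027}{70553} \approx 0.39725$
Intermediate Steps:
$\frac{\left(-1\right) \left(-11249\right) - 39276}{-45431 - 25122} = \frac{11249 - 39276}{-70553} = \left(-28027\right) \left(- \frac{1}{70553}\right) = \frac{28027}{70553}$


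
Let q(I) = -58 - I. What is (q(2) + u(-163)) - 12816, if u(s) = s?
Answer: -13039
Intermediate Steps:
(q(2) + u(-163)) - 12816 = ((-58 - 1*2) - 163) - 12816 = ((-58 - 2) - 163) - 12816 = (-60 - 163) - 12816 = -223 - 12816 = -13039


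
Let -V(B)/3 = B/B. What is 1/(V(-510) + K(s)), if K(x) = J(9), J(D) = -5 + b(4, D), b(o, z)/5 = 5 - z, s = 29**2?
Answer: -1/28 ≈ -0.035714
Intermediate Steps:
s = 841
V(B) = -3 (V(B) = -3*B/B = -3*1 = -3)
b(o, z) = 25 - 5*z (b(o, z) = 5*(5 - z) = 25 - 5*z)
J(D) = 20 - 5*D (J(D) = -5 + (25 - 5*D) = 20 - 5*D)
K(x) = -25 (K(x) = 20 - 5*9 = 20 - 45 = -25)
1/(V(-510) + K(s)) = 1/(-3 - 25) = 1/(-28) = -1/28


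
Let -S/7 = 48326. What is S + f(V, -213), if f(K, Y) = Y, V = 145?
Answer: -338495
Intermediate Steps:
S = -338282 (S = -7*48326 = -338282)
S + f(V, -213) = -338282 - 213 = -338495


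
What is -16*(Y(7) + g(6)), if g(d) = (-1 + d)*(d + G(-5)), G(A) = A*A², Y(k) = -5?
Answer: 9600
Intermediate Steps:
G(A) = A³
g(d) = (-1 + d)*(-125 + d) (g(d) = (-1 + d)*(d + (-5)³) = (-1 + d)*(d - 125) = (-1 + d)*(-125 + d))
-16*(Y(7) + g(6)) = -16*(-5 + (125 + 6² - 126*6)) = -16*(-5 + (125 + 36 - 756)) = -16*(-5 - 595) = -16*(-600) = 9600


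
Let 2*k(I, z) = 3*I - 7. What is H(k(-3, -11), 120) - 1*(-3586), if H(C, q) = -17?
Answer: 3569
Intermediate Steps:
k(I, z) = -7/2 + 3*I/2 (k(I, z) = (3*I - 7)/2 = (-7 + 3*I)/2 = -7/2 + 3*I/2)
H(k(-3, -11), 120) - 1*(-3586) = -17 - 1*(-3586) = -17 + 3586 = 3569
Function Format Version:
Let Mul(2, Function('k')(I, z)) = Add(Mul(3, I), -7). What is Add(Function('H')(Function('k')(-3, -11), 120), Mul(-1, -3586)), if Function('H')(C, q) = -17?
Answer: 3569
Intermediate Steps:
Function('k')(I, z) = Add(Rational(-7, 2), Mul(Rational(3, 2), I)) (Function('k')(I, z) = Mul(Rational(1, 2), Add(Mul(3, I), -7)) = Mul(Rational(1, 2), Add(-7, Mul(3, I))) = Add(Rational(-7, 2), Mul(Rational(3, 2), I)))
Add(Function('H')(Function('k')(-3, -11), 120), Mul(-1, -3586)) = Add(-17, Mul(-1, -3586)) = Add(-17, 3586) = 3569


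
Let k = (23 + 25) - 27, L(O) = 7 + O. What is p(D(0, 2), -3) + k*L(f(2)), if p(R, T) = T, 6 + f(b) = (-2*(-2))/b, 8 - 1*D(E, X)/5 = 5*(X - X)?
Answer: 60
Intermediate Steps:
D(E, X) = 40 (D(E, X) = 40 - 25*(X - X) = 40 - 25*0 = 40 - 5*0 = 40 + 0 = 40)
f(b) = -6 + 4/b (f(b) = -6 + (-2*(-2))/b = -6 + 4/b)
k = 21 (k = 48 - 27 = 21)
p(D(0, 2), -3) + k*L(f(2)) = -3 + 21*(7 + (-6 + 4/2)) = -3 + 21*(7 + (-6 + 4*(½))) = -3 + 21*(7 + (-6 + 2)) = -3 + 21*(7 - 4) = -3 + 21*3 = -3 + 63 = 60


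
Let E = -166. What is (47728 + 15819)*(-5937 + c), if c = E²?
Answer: 1373822593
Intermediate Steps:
c = 27556 (c = (-166)² = 27556)
(47728 + 15819)*(-5937 + c) = (47728 + 15819)*(-5937 + 27556) = 63547*21619 = 1373822593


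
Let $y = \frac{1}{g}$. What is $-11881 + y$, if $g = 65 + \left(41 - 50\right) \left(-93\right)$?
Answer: $- \frac{10716661}{902} \approx -11881.0$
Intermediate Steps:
$g = 902$ ($g = 65 + \left(41 - 50\right) \left(-93\right) = 65 - -837 = 65 + 837 = 902$)
$y = \frac{1}{902} \approx 0.0011086$
$-11881 + y = -11881 + \frac{1}{902} = - \frac{10716661}{902}$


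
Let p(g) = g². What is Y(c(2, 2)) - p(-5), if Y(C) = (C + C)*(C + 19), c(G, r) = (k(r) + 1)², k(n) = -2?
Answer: 15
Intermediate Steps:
c(G, r) = 1 (c(G, r) = (-2 + 1)² = (-1)² = 1)
Y(C) = 2*C*(19 + C) (Y(C) = (2*C)*(19 + C) = 2*C*(19 + C))
Y(c(2, 2)) - p(-5) = 2*1*(19 + 1) - 1*(-5)² = 2*1*20 - 1*25 = 40 - 25 = 15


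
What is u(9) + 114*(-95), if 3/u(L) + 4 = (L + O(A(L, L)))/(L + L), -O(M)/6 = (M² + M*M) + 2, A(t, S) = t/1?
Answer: -3779688/349 ≈ -10830.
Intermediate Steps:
A(t, S) = t (A(t, S) = t*1 = t)
O(M) = -12 - 12*M² (O(M) = -6*((M² + M*M) + 2) = -6*((M² + M²) + 2) = -6*(2*M² + 2) = -6*(2 + 2*M²) = -12 - 12*M²)
u(L) = 3/(-4 + (-12 + L - 12*L²)/(2*L)) (u(L) = 3/(-4 + (L + (-12 - 12*L²))/(L + L)) = 3/(-4 + (-12 + L - 12*L²)/((2*L))) = 3/(-4 + (-12 + L - 12*L²)*(1/(2*L))) = 3/(-4 + (-12 + L - 12*L²)/(2*L)))
u(9) + 114*(-95) = -6*9/(12 + 7*9 + 12*9²) + 114*(-95) = -6*9/(12 + 63 + 12*81) - 10830 = -6*9/(12 + 63 + 972) - 10830 = -6*9/1047 - 10830 = -6*9*1/1047 - 10830 = -18/349 - 10830 = -3779688/349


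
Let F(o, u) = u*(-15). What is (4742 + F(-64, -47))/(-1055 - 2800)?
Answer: -5447/3855 ≈ -1.4130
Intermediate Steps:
F(o, u) = -15*u
(4742 + F(-64, -47))/(-1055 - 2800) = (4742 - 15*(-47))/(-1055 - 2800) = (4742 + 705)/(-3855) = 5447*(-1/3855) = -5447/3855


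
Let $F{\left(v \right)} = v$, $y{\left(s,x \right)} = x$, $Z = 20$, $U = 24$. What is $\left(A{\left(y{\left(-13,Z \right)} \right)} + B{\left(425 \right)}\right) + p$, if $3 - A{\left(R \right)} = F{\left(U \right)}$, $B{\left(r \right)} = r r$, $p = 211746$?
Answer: $392350$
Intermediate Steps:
$B{\left(r \right)} = r^{2}$
$A{\left(R \right)} = -21$ ($A{\left(R \right)} = 3 - 24 = -21$)
$\left(A{\left(y{\left(-13,Z \right)} \right)} + B{\left(425 \right)}\right) + p = \left(-21 + 425^{2}\right) + 211746 = \left(-21 + 180625\right) + 211746 = 180604 + 211746 = 392350$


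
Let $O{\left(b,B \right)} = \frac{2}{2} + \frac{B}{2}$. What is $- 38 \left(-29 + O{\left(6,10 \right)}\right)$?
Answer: $874$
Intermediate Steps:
$O{\left(b,B \right)} = 1 + \frac{B}{2}$ ($O{\left(b,B \right)} = 2 \cdot \frac{1}{2} + B \frac{1}{2} = 1 + \frac{B}{2}$)
$- 38 \left(-29 + O{\left(6,10 \right)}\right) = - 38 \left(-29 + \left(1 + \frac{1}{2} \cdot 10\right)\right) = - 38 \left(-29 + \left(1 + 5\right)\right) = - 38 \left(-29 + 6\right) = \left(-38\right) \left(-23\right) = 874$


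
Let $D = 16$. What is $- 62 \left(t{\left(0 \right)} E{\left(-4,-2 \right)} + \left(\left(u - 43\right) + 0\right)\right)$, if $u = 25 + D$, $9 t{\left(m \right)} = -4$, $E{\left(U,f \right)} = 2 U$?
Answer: $- \frac{868}{9} \approx -96.444$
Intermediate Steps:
$t{\left(m \right)} = - \frac{4}{9}$ ($t{\left(m \right)} = \frac{1}{9} \left(-4\right) = - \frac{4}{9}$)
$u = 41$ ($u = 25 + 16 = 41$)
$- 62 \left(t{\left(0 \right)} E{\left(-4,-2 \right)} + \left(\left(u - 43\right) + 0\right)\right) = - 62 \left(- \frac{4 \cdot 2 \left(-4\right)}{9} + \left(\left(41 - 43\right) + 0\right)\right) = - 62 \left(\left(- \frac{4}{9}\right) \left(-8\right) + \left(-2 + 0\right)\right) = - 62 \left(\frac{32}{9} - 2\right) = \left(-62\right) \frac{14}{9} = - \frac{868}{9}$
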